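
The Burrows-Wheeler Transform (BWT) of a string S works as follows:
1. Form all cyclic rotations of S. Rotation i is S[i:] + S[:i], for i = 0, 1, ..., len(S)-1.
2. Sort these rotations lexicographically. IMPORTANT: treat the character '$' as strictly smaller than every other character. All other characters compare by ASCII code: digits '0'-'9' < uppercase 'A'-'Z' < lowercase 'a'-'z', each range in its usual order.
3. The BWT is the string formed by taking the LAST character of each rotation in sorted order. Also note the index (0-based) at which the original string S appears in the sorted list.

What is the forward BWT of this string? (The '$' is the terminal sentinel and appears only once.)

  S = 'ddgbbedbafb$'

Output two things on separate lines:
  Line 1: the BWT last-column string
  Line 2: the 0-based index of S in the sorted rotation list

Answer: bbfdgbe$dbad
7

Derivation:
All 12 rotations (rotation i = S[i:]+S[:i]):
  rot[0] = ddgbbedbafb$
  rot[1] = dgbbedbafb$d
  rot[2] = gbbedbafb$dd
  rot[3] = bbedbafb$ddg
  rot[4] = bedbafb$ddgb
  rot[5] = edbafb$ddgbb
  rot[6] = dbafb$ddgbbe
  rot[7] = bafb$ddgbbed
  rot[8] = afb$ddgbbedb
  rot[9] = fb$ddgbbedba
  rot[10] = b$ddgbbedbaf
  rot[11] = $ddgbbedbafb
Sorted (with $ < everything):
  sorted[0] = $ddgbbedbafb  (last char: 'b')
  sorted[1] = afb$ddgbbedb  (last char: 'b')
  sorted[2] = b$ddgbbedbaf  (last char: 'f')
  sorted[3] = bafb$ddgbbed  (last char: 'd')
  sorted[4] = bbedbafb$ddg  (last char: 'g')
  sorted[5] = bedbafb$ddgb  (last char: 'b')
  sorted[6] = dbafb$ddgbbe  (last char: 'e')
  sorted[7] = ddgbbedbafb$  (last char: '$')
  sorted[8] = dgbbedbafb$d  (last char: 'd')
  sorted[9] = edbafb$ddgbb  (last char: 'b')
  sorted[10] = fb$ddgbbedba  (last char: 'a')
  sorted[11] = gbbedbafb$dd  (last char: 'd')
Last column: bbfdgbe$dbad
Original string S is at sorted index 7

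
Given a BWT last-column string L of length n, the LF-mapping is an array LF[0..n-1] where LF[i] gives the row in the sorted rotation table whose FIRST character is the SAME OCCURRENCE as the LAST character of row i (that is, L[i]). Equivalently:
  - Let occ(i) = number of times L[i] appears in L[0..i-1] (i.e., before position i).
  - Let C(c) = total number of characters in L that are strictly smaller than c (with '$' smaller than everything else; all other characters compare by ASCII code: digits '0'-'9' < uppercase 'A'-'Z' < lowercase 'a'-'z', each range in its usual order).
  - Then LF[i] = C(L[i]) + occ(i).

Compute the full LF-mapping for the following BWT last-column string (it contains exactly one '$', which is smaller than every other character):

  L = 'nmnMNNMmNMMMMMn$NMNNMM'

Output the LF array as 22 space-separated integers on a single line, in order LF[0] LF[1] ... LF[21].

Answer: 19 17 20 1 11 12 2 18 13 3 4 5 6 7 21 0 14 8 15 16 9 10

Derivation:
Char counts: '$':1, 'M':10, 'N':6, 'm':2, 'n':3
C (first-col start): C('$')=0, C('M')=1, C('N')=11, C('m')=17, C('n')=19
L[0]='n': occ=0, LF[0]=C('n')+0=19+0=19
L[1]='m': occ=0, LF[1]=C('m')+0=17+0=17
L[2]='n': occ=1, LF[2]=C('n')+1=19+1=20
L[3]='M': occ=0, LF[3]=C('M')+0=1+0=1
L[4]='N': occ=0, LF[4]=C('N')+0=11+0=11
L[5]='N': occ=1, LF[5]=C('N')+1=11+1=12
L[6]='M': occ=1, LF[6]=C('M')+1=1+1=2
L[7]='m': occ=1, LF[7]=C('m')+1=17+1=18
L[8]='N': occ=2, LF[8]=C('N')+2=11+2=13
L[9]='M': occ=2, LF[9]=C('M')+2=1+2=3
L[10]='M': occ=3, LF[10]=C('M')+3=1+3=4
L[11]='M': occ=4, LF[11]=C('M')+4=1+4=5
L[12]='M': occ=5, LF[12]=C('M')+5=1+5=6
L[13]='M': occ=6, LF[13]=C('M')+6=1+6=7
L[14]='n': occ=2, LF[14]=C('n')+2=19+2=21
L[15]='$': occ=0, LF[15]=C('$')+0=0+0=0
L[16]='N': occ=3, LF[16]=C('N')+3=11+3=14
L[17]='M': occ=7, LF[17]=C('M')+7=1+7=8
L[18]='N': occ=4, LF[18]=C('N')+4=11+4=15
L[19]='N': occ=5, LF[19]=C('N')+5=11+5=16
L[20]='M': occ=8, LF[20]=C('M')+8=1+8=9
L[21]='M': occ=9, LF[21]=C('M')+9=1+9=10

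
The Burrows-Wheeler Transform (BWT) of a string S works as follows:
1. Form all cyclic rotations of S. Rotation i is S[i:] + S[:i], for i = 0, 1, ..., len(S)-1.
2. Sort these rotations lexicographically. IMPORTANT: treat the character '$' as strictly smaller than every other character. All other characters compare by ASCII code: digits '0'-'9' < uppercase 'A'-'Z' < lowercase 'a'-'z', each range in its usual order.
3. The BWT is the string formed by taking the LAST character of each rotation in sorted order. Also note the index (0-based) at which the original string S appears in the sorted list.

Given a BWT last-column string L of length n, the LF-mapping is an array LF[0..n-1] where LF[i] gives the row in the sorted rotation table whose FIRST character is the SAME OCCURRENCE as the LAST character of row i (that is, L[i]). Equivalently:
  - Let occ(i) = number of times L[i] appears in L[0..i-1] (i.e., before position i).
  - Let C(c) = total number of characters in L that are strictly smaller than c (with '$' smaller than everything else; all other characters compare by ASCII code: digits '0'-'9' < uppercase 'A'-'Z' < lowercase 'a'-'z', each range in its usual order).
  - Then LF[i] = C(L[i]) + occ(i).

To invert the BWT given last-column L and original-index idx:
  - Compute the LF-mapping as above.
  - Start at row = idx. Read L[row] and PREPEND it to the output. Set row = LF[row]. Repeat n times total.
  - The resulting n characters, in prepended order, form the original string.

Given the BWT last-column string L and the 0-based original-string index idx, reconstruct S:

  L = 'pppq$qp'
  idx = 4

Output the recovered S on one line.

LF mapping: 1 2 3 5 0 6 4
Walk LF starting at row 4, prepending L[row]:
  step 1: row=4, L[4]='$', prepend. Next row=LF[4]=0
  step 2: row=0, L[0]='p', prepend. Next row=LF[0]=1
  step 3: row=1, L[1]='p', prepend. Next row=LF[1]=2
  step 4: row=2, L[2]='p', prepend. Next row=LF[2]=3
  step 5: row=3, L[3]='q', prepend. Next row=LF[3]=5
  step 6: row=5, L[5]='q', prepend. Next row=LF[5]=6
  step 7: row=6, L[6]='p', prepend. Next row=LF[6]=4
Reversed output: pqqppp$

Answer: pqqppp$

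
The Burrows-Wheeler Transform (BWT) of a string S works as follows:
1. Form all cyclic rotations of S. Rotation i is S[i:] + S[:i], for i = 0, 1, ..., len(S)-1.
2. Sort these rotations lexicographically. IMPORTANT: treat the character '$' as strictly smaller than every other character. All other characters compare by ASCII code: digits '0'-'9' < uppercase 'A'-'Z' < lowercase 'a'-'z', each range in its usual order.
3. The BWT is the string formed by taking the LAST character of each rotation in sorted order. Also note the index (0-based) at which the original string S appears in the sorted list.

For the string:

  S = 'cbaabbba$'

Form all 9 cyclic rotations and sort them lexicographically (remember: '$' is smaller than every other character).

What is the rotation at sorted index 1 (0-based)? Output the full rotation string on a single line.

Answer: a$cbaabbb

Derivation:
All 9 rotations (rotation i = S[i:]+S[:i]):
  rot[0] = cbaabbba$
  rot[1] = baabbba$c
  rot[2] = aabbba$cb
  rot[3] = abbba$cba
  rot[4] = bbba$cbaa
  rot[5] = bba$cbaab
  rot[6] = ba$cbaabb
  rot[7] = a$cbaabbb
  rot[8] = $cbaabbba
Sorted (with $ < everything):
  sorted[0] = $cbaabbba
  sorted[1] = a$cbaabbb
  sorted[2] = aabbba$cb
  sorted[3] = abbba$cba
  sorted[4] = ba$cbaabb
  sorted[5] = baabbba$c
  sorted[6] = bba$cbaab
  sorted[7] = bbba$cbaa
  sorted[8] = cbaabbba$
sorted[1] = a$cbaabbb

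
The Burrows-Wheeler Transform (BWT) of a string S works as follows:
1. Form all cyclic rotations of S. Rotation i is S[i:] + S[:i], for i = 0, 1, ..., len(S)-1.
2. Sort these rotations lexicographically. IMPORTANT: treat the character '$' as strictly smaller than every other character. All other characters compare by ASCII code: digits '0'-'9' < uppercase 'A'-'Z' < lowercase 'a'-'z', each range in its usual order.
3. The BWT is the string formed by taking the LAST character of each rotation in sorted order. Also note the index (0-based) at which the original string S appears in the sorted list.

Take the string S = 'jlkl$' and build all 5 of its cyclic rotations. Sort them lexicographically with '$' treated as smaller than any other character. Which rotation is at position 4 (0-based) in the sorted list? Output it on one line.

Answer: lkl$j

Derivation:
All 5 rotations (rotation i = S[i:]+S[:i]):
  rot[0] = jlkl$
  rot[1] = lkl$j
  rot[2] = kl$jl
  rot[3] = l$jlk
  rot[4] = $jlkl
Sorted (with $ < everything):
  sorted[0] = $jlkl
  sorted[1] = jlkl$
  sorted[2] = kl$jl
  sorted[3] = l$jlk
  sorted[4] = lkl$j
sorted[4] = lkl$j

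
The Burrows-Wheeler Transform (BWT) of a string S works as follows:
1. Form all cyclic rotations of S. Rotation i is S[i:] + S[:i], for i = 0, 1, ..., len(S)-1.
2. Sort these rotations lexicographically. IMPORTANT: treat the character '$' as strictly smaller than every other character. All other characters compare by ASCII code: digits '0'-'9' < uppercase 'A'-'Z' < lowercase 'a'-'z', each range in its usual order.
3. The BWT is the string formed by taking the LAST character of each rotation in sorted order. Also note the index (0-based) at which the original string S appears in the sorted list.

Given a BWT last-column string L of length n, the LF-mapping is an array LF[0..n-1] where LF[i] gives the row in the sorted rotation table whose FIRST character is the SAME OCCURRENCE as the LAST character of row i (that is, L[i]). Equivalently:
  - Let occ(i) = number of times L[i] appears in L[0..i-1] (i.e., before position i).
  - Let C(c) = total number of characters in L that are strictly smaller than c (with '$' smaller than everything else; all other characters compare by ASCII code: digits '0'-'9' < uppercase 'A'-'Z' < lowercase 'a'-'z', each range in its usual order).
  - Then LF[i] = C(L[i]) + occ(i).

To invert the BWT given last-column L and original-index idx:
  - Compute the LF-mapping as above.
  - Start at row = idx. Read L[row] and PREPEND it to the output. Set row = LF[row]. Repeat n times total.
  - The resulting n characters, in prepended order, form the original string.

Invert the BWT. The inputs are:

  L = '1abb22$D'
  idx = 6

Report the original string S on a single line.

Answer: b2Db2a1$

Derivation:
LF mapping: 1 5 6 7 2 3 0 4
Walk LF starting at row 6, prepending L[row]:
  step 1: row=6, L[6]='$', prepend. Next row=LF[6]=0
  step 2: row=0, L[0]='1', prepend. Next row=LF[0]=1
  step 3: row=1, L[1]='a', prepend. Next row=LF[1]=5
  step 4: row=5, L[5]='2', prepend. Next row=LF[5]=3
  step 5: row=3, L[3]='b', prepend. Next row=LF[3]=7
  step 6: row=7, L[7]='D', prepend. Next row=LF[7]=4
  step 7: row=4, L[4]='2', prepend. Next row=LF[4]=2
  step 8: row=2, L[2]='b', prepend. Next row=LF[2]=6
Reversed output: b2Db2a1$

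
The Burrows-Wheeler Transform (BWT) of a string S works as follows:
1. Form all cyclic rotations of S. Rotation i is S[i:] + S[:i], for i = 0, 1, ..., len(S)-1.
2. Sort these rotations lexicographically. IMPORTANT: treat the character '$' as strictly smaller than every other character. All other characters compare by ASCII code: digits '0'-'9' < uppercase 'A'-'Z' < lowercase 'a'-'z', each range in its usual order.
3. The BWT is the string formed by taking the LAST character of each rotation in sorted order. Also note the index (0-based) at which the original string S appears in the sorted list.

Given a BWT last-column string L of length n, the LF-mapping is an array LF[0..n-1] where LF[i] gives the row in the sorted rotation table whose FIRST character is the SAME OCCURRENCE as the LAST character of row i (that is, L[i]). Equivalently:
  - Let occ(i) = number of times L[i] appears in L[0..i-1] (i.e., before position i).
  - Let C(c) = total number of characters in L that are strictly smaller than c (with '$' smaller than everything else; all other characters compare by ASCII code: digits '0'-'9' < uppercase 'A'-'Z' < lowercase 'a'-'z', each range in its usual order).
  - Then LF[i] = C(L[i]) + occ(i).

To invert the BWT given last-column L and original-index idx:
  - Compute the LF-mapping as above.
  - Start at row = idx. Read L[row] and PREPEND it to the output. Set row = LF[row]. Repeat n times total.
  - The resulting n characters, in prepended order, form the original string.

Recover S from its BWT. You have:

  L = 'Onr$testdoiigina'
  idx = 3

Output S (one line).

Answer: disintegrationO$

Derivation:
LF mapping: 1 9 12 0 14 4 13 15 3 11 6 7 5 8 10 2
Walk LF starting at row 3, prepending L[row]:
  step 1: row=3, L[3]='$', prepend. Next row=LF[3]=0
  step 2: row=0, L[0]='O', prepend. Next row=LF[0]=1
  step 3: row=1, L[1]='n', prepend. Next row=LF[1]=9
  step 4: row=9, L[9]='o', prepend. Next row=LF[9]=11
  step 5: row=11, L[11]='i', prepend. Next row=LF[11]=7
  step 6: row=7, L[7]='t', prepend. Next row=LF[7]=15
  step 7: row=15, L[15]='a', prepend. Next row=LF[15]=2
  step 8: row=2, L[2]='r', prepend. Next row=LF[2]=12
  step 9: row=12, L[12]='g', prepend. Next row=LF[12]=5
  step 10: row=5, L[5]='e', prepend. Next row=LF[5]=4
  step 11: row=4, L[4]='t', prepend. Next row=LF[4]=14
  step 12: row=14, L[14]='n', prepend. Next row=LF[14]=10
  step 13: row=10, L[10]='i', prepend. Next row=LF[10]=6
  step 14: row=6, L[6]='s', prepend. Next row=LF[6]=13
  step 15: row=13, L[13]='i', prepend. Next row=LF[13]=8
  step 16: row=8, L[8]='d', prepend. Next row=LF[8]=3
Reversed output: disintegrationO$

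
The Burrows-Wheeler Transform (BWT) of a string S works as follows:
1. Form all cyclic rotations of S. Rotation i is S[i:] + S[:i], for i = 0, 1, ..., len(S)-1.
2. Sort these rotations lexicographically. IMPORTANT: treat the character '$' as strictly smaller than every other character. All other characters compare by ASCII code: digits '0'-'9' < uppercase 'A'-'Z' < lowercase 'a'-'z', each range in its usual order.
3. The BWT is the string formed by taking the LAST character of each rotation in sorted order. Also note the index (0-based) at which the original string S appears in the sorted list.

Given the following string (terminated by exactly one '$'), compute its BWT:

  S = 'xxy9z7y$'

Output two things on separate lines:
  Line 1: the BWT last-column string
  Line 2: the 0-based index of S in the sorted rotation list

Answer: yzy$x7x9
3

Derivation:
All 8 rotations (rotation i = S[i:]+S[:i]):
  rot[0] = xxy9z7y$
  rot[1] = xy9z7y$x
  rot[2] = y9z7y$xx
  rot[3] = 9z7y$xxy
  rot[4] = z7y$xxy9
  rot[5] = 7y$xxy9z
  rot[6] = y$xxy9z7
  rot[7] = $xxy9z7y
Sorted (with $ < everything):
  sorted[0] = $xxy9z7y  (last char: 'y')
  sorted[1] = 7y$xxy9z  (last char: 'z')
  sorted[2] = 9z7y$xxy  (last char: 'y')
  sorted[3] = xxy9z7y$  (last char: '$')
  sorted[4] = xy9z7y$x  (last char: 'x')
  sorted[5] = y$xxy9z7  (last char: '7')
  sorted[6] = y9z7y$xx  (last char: 'x')
  sorted[7] = z7y$xxy9  (last char: '9')
Last column: yzy$x7x9
Original string S is at sorted index 3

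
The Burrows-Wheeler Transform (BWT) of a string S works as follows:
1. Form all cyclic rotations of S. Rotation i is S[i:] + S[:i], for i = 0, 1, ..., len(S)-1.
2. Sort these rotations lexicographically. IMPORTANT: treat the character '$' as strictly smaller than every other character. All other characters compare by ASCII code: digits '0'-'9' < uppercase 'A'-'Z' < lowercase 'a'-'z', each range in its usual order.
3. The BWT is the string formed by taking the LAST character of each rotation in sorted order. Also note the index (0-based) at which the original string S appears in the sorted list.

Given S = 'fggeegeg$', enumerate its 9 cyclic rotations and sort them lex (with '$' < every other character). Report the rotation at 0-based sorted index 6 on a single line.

All 9 rotations (rotation i = S[i:]+S[:i]):
  rot[0] = fggeegeg$
  rot[1] = ggeegeg$f
  rot[2] = geegeg$fg
  rot[3] = eegeg$fgg
  rot[4] = egeg$fgge
  rot[5] = geg$fggee
  rot[6] = eg$fggeeg
  rot[7] = g$fggeege
  rot[8] = $fggeegeg
Sorted (with $ < everything):
  sorted[0] = $fggeegeg
  sorted[1] = eegeg$fgg
  sorted[2] = eg$fggeeg
  sorted[3] = egeg$fgge
  sorted[4] = fggeegeg$
  sorted[5] = g$fggeege
  sorted[6] = geegeg$fg
  sorted[7] = geg$fggee
  sorted[8] = ggeegeg$f
sorted[6] = geegeg$fg

Answer: geegeg$fg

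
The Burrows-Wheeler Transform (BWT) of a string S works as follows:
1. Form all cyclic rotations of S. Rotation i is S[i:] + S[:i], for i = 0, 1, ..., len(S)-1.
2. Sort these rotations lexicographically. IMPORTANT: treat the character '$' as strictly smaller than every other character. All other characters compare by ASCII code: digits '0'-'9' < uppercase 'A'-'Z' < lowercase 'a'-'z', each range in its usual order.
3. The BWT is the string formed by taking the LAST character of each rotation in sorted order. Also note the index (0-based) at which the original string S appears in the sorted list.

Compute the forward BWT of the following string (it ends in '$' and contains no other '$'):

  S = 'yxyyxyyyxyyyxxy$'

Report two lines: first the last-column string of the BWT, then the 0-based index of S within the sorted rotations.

Answer: yyxyyyxy$yyyyxxx
8

Derivation:
All 16 rotations (rotation i = S[i:]+S[:i]):
  rot[0] = yxyyxyyyxyyyxxy$
  rot[1] = xyyxyyyxyyyxxy$y
  rot[2] = yyxyyyxyyyxxy$yx
  rot[3] = yxyyyxyyyxxy$yxy
  rot[4] = xyyyxyyyxxy$yxyy
  rot[5] = yyyxyyyxxy$yxyyx
  rot[6] = yyxyyyxxy$yxyyxy
  rot[7] = yxyyyxxy$yxyyxyy
  rot[8] = xyyyxxy$yxyyxyyy
  rot[9] = yyyxxy$yxyyxyyyx
  rot[10] = yyxxy$yxyyxyyyxy
  rot[11] = yxxy$yxyyxyyyxyy
  rot[12] = xxy$yxyyxyyyxyyy
  rot[13] = xy$yxyyxyyyxyyyx
  rot[14] = y$yxyyxyyyxyyyxx
  rot[15] = $yxyyxyyyxyyyxxy
Sorted (with $ < everything):
  sorted[0] = $yxyyxyyyxyyyxxy  (last char: 'y')
  sorted[1] = xxy$yxyyxyyyxyyy  (last char: 'y')
  sorted[2] = xy$yxyyxyyyxyyyx  (last char: 'x')
  sorted[3] = xyyxyyyxyyyxxy$y  (last char: 'y')
  sorted[4] = xyyyxxy$yxyyxyyy  (last char: 'y')
  sorted[5] = xyyyxyyyxxy$yxyy  (last char: 'y')
  sorted[6] = y$yxyyxyyyxyyyxx  (last char: 'x')
  sorted[7] = yxxy$yxyyxyyyxyy  (last char: 'y')
  sorted[8] = yxyyxyyyxyyyxxy$  (last char: '$')
  sorted[9] = yxyyyxxy$yxyyxyy  (last char: 'y')
  sorted[10] = yxyyyxyyyxxy$yxy  (last char: 'y')
  sorted[11] = yyxxy$yxyyxyyyxy  (last char: 'y')
  sorted[12] = yyxyyyxxy$yxyyxy  (last char: 'y')
  sorted[13] = yyxyyyxyyyxxy$yx  (last char: 'x')
  sorted[14] = yyyxxy$yxyyxyyyx  (last char: 'x')
  sorted[15] = yyyxyyyxxy$yxyyx  (last char: 'x')
Last column: yyxyyyxy$yyyyxxx
Original string S is at sorted index 8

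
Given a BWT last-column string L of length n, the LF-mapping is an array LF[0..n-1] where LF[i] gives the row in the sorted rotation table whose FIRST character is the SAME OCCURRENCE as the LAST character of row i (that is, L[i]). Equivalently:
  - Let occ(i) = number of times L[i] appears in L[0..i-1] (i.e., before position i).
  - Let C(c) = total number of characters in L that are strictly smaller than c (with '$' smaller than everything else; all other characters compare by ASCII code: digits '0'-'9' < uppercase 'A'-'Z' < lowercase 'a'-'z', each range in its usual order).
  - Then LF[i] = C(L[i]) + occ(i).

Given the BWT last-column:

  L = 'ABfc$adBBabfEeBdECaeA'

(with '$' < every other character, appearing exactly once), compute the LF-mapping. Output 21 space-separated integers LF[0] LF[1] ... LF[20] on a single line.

Answer: 1 3 19 14 0 10 15 4 5 11 13 20 8 17 6 16 9 7 12 18 2

Derivation:
Char counts: '$':1, 'A':2, 'B':4, 'C':1, 'E':2, 'a':3, 'b':1, 'c':1, 'd':2, 'e':2, 'f':2
C (first-col start): C('$')=0, C('A')=1, C('B')=3, C('C')=7, C('E')=8, C('a')=10, C('b')=13, C('c')=14, C('d')=15, C('e')=17, C('f')=19
L[0]='A': occ=0, LF[0]=C('A')+0=1+0=1
L[1]='B': occ=0, LF[1]=C('B')+0=3+0=3
L[2]='f': occ=0, LF[2]=C('f')+0=19+0=19
L[3]='c': occ=0, LF[3]=C('c')+0=14+0=14
L[4]='$': occ=0, LF[4]=C('$')+0=0+0=0
L[5]='a': occ=0, LF[5]=C('a')+0=10+0=10
L[6]='d': occ=0, LF[6]=C('d')+0=15+0=15
L[7]='B': occ=1, LF[7]=C('B')+1=3+1=4
L[8]='B': occ=2, LF[8]=C('B')+2=3+2=5
L[9]='a': occ=1, LF[9]=C('a')+1=10+1=11
L[10]='b': occ=0, LF[10]=C('b')+0=13+0=13
L[11]='f': occ=1, LF[11]=C('f')+1=19+1=20
L[12]='E': occ=0, LF[12]=C('E')+0=8+0=8
L[13]='e': occ=0, LF[13]=C('e')+0=17+0=17
L[14]='B': occ=3, LF[14]=C('B')+3=3+3=6
L[15]='d': occ=1, LF[15]=C('d')+1=15+1=16
L[16]='E': occ=1, LF[16]=C('E')+1=8+1=9
L[17]='C': occ=0, LF[17]=C('C')+0=7+0=7
L[18]='a': occ=2, LF[18]=C('a')+2=10+2=12
L[19]='e': occ=1, LF[19]=C('e')+1=17+1=18
L[20]='A': occ=1, LF[20]=C('A')+1=1+1=2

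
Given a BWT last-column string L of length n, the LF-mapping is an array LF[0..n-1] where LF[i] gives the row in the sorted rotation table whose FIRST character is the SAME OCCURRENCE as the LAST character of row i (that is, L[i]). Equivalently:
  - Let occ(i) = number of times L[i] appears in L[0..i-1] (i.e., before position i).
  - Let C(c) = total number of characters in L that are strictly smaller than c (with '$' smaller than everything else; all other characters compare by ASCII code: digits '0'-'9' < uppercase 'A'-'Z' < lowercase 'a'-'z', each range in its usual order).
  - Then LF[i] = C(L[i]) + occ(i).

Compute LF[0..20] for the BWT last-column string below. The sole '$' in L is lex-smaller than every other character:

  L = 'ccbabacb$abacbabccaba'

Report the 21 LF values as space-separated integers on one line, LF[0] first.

Char counts: '$':1, 'a':7, 'b':7, 'c':6
C (first-col start): C('$')=0, C('a')=1, C('b')=8, C('c')=15
L[0]='c': occ=0, LF[0]=C('c')+0=15+0=15
L[1]='c': occ=1, LF[1]=C('c')+1=15+1=16
L[2]='b': occ=0, LF[2]=C('b')+0=8+0=8
L[3]='a': occ=0, LF[3]=C('a')+0=1+0=1
L[4]='b': occ=1, LF[4]=C('b')+1=8+1=9
L[5]='a': occ=1, LF[5]=C('a')+1=1+1=2
L[6]='c': occ=2, LF[6]=C('c')+2=15+2=17
L[7]='b': occ=2, LF[7]=C('b')+2=8+2=10
L[8]='$': occ=0, LF[8]=C('$')+0=0+0=0
L[9]='a': occ=2, LF[9]=C('a')+2=1+2=3
L[10]='b': occ=3, LF[10]=C('b')+3=8+3=11
L[11]='a': occ=3, LF[11]=C('a')+3=1+3=4
L[12]='c': occ=3, LF[12]=C('c')+3=15+3=18
L[13]='b': occ=4, LF[13]=C('b')+4=8+4=12
L[14]='a': occ=4, LF[14]=C('a')+4=1+4=5
L[15]='b': occ=5, LF[15]=C('b')+5=8+5=13
L[16]='c': occ=4, LF[16]=C('c')+4=15+4=19
L[17]='c': occ=5, LF[17]=C('c')+5=15+5=20
L[18]='a': occ=5, LF[18]=C('a')+5=1+5=6
L[19]='b': occ=6, LF[19]=C('b')+6=8+6=14
L[20]='a': occ=6, LF[20]=C('a')+6=1+6=7

Answer: 15 16 8 1 9 2 17 10 0 3 11 4 18 12 5 13 19 20 6 14 7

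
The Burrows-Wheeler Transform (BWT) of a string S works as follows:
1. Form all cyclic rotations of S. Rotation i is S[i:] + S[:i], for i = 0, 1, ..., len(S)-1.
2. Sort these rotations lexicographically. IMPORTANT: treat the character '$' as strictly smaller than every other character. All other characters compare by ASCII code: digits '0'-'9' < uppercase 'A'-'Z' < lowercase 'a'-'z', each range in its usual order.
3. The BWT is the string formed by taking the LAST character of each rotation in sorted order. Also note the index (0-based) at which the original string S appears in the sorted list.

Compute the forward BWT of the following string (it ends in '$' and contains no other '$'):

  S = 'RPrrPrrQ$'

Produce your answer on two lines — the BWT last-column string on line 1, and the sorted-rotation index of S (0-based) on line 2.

Answer: QRrr$rrPP
4

Derivation:
All 9 rotations (rotation i = S[i:]+S[:i]):
  rot[0] = RPrrPrrQ$
  rot[1] = PrrPrrQ$R
  rot[2] = rrPrrQ$RP
  rot[3] = rPrrQ$RPr
  rot[4] = PrrQ$RPrr
  rot[5] = rrQ$RPrrP
  rot[6] = rQ$RPrrPr
  rot[7] = Q$RPrrPrr
  rot[8] = $RPrrPrrQ
Sorted (with $ < everything):
  sorted[0] = $RPrrPrrQ  (last char: 'Q')
  sorted[1] = PrrPrrQ$R  (last char: 'R')
  sorted[2] = PrrQ$RPrr  (last char: 'r')
  sorted[3] = Q$RPrrPrr  (last char: 'r')
  sorted[4] = RPrrPrrQ$  (last char: '$')
  sorted[5] = rPrrQ$RPr  (last char: 'r')
  sorted[6] = rQ$RPrrPr  (last char: 'r')
  sorted[7] = rrPrrQ$RP  (last char: 'P')
  sorted[8] = rrQ$RPrrP  (last char: 'P')
Last column: QRrr$rrPP
Original string S is at sorted index 4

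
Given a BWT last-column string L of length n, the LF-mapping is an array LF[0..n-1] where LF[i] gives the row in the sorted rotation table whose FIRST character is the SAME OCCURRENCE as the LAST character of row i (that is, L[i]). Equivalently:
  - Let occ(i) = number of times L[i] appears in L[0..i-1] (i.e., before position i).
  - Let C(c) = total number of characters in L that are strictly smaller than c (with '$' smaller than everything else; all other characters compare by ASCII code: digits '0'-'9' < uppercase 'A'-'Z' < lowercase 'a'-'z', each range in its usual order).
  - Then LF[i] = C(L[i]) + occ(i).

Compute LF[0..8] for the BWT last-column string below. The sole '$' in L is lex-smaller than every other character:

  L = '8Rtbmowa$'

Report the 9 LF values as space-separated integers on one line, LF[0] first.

Char counts: '$':1, '8':1, 'R':1, 'a':1, 'b':1, 'm':1, 'o':1, 't':1, 'w':1
C (first-col start): C('$')=0, C('8')=1, C('R')=2, C('a')=3, C('b')=4, C('m')=5, C('o')=6, C('t')=7, C('w')=8
L[0]='8': occ=0, LF[0]=C('8')+0=1+0=1
L[1]='R': occ=0, LF[1]=C('R')+0=2+0=2
L[2]='t': occ=0, LF[2]=C('t')+0=7+0=7
L[3]='b': occ=0, LF[3]=C('b')+0=4+0=4
L[4]='m': occ=0, LF[4]=C('m')+0=5+0=5
L[5]='o': occ=0, LF[5]=C('o')+0=6+0=6
L[6]='w': occ=0, LF[6]=C('w')+0=8+0=8
L[7]='a': occ=0, LF[7]=C('a')+0=3+0=3
L[8]='$': occ=0, LF[8]=C('$')+0=0+0=0

Answer: 1 2 7 4 5 6 8 3 0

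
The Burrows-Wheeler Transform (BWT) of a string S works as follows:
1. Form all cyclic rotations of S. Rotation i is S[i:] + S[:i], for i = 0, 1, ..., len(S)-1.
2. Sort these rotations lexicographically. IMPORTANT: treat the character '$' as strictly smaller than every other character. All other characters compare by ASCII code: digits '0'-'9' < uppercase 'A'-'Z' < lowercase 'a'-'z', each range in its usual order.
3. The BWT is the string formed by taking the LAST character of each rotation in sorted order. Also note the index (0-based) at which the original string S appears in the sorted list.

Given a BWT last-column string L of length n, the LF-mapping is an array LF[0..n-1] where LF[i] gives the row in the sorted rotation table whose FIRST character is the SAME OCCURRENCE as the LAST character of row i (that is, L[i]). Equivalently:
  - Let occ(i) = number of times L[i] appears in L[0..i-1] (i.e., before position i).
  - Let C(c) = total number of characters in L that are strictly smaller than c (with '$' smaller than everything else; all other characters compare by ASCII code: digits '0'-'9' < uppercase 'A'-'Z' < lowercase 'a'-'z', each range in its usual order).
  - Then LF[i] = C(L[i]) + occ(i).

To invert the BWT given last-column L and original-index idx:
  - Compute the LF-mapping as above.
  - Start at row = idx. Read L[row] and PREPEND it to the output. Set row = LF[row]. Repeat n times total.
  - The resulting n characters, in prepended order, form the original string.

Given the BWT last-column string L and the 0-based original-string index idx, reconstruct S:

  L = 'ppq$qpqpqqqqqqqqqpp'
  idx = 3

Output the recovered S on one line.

Answer: ppqqqqqpqqqqqqpqpp$

Derivation:
LF mapping: 1 2 7 0 8 3 9 4 10 11 12 13 14 15 16 17 18 5 6
Walk LF starting at row 3, prepending L[row]:
  step 1: row=3, L[3]='$', prepend. Next row=LF[3]=0
  step 2: row=0, L[0]='p', prepend. Next row=LF[0]=1
  step 3: row=1, L[1]='p', prepend. Next row=LF[1]=2
  step 4: row=2, L[2]='q', prepend. Next row=LF[2]=7
  step 5: row=7, L[7]='p', prepend. Next row=LF[7]=4
  step 6: row=4, L[4]='q', prepend. Next row=LF[4]=8
  step 7: row=8, L[8]='q', prepend. Next row=LF[8]=10
  step 8: row=10, L[10]='q', prepend. Next row=LF[10]=12
  step 9: row=12, L[12]='q', prepend. Next row=LF[12]=14
  step 10: row=14, L[14]='q', prepend. Next row=LF[14]=16
  step 11: row=16, L[16]='q', prepend. Next row=LF[16]=18
  step 12: row=18, L[18]='p', prepend. Next row=LF[18]=6
  step 13: row=6, L[6]='q', prepend. Next row=LF[6]=9
  step 14: row=9, L[9]='q', prepend. Next row=LF[9]=11
  step 15: row=11, L[11]='q', prepend. Next row=LF[11]=13
  step 16: row=13, L[13]='q', prepend. Next row=LF[13]=15
  step 17: row=15, L[15]='q', prepend. Next row=LF[15]=17
  step 18: row=17, L[17]='p', prepend. Next row=LF[17]=5
  step 19: row=5, L[5]='p', prepend. Next row=LF[5]=3
Reversed output: ppqqqqqpqqqqqqpqpp$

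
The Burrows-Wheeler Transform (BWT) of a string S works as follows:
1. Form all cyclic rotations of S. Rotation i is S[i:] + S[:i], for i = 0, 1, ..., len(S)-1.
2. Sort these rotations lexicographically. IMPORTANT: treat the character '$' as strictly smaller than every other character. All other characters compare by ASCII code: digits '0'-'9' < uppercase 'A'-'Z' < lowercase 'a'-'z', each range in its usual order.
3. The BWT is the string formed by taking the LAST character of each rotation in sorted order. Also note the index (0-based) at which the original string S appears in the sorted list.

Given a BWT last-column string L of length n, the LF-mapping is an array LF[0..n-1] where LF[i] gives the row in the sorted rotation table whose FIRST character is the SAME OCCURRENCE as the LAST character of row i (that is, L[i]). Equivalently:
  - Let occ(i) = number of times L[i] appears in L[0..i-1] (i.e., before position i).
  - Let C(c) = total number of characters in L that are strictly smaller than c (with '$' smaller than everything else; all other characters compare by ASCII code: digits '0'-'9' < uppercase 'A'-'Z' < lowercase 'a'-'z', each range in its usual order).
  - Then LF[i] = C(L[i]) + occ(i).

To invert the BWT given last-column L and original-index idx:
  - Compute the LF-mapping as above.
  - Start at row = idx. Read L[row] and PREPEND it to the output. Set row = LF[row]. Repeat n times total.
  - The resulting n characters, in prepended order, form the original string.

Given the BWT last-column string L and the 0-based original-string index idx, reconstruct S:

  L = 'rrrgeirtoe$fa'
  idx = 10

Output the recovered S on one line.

LF mapping: 8 9 10 5 2 6 11 12 7 3 0 4 1
Walk LF starting at row 10, prepending L[row]:
  step 1: row=10, L[10]='$', prepend. Next row=LF[10]=0
  step 2: row=0, L[0]='r', prepend. Next row=LF[0]=8
  step 3: row=8, L[8]='o', prepend. Next row=LF[8]=7
  step 4: row=7, L[7]='t', prepend. Next row=LF[7]=12
  step 5: row=12, L[12]='a', prepend. Next row=LF[12]=1
  step 6: row=1, L[1]='r', prepend. Next row=LF[1]=9
  step 7: row=9, L[9]='e', prepend. Next row=LF[9]=3
  step 8: row=3, L[3]='g', prepend. Next row=LF[3]=5
  step 9: row=5, L[5]='i', prepend. Next row=LF[5]=6
  step 10: row=6, L[6]='r', prepend. Next row=LF[6]=11
  step 11: row=11, L[11]='f', prepend. Next row=LF[11]=4
  step 12: row=4, L[4]='e', prepend. Next row=LF[4]=2
  step 13: row=2, L[2]='r', prepend. Next row=LF[2]=10
Reversed output: refrigerator$

Answer: refrigerator$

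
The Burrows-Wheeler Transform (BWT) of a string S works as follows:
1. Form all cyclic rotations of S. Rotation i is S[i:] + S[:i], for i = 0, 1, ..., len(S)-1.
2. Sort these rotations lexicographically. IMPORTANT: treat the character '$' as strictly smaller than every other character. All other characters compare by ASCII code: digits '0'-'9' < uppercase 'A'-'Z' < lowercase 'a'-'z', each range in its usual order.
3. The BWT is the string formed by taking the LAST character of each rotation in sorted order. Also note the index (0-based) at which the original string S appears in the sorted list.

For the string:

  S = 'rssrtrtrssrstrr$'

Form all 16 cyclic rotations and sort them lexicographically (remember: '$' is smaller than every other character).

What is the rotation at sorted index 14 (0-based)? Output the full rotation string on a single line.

All 16 rotations (rotation i = S[i:]+S[:i]):
  rot[0] = rssrtrtrssrstrr$
  rot[1] = ssrtrtrssrstrr$r
  rot[2] = srtrtrssrstrr$rs
  rot[3] = rtrtrssrstrr$rss
  rot[4] = trtrssrstrr$rssr
  rot[5] = rtrssrstrr$rssrt
  rot[6] = trssrstrr$rssrtr
  rot[7] = rssrstrr$rssrtrt
  rot[8] = ssrstrr$rssrtrtr
  rot[9] = srstrr$rssrtrtrs
  rot[10] = rstrr$rssrtrtrss
  rot[11] = strr$rssrtrtrssr
  rot[12] = trr$rssrtrtrssrs
  rot[13] = rr$rssrtrtrssrst
  rot[14] = r$rssrtrtrssrstr
  rot[15] = $rssrtrtrssrstrr
Sorted (with $ < everything):
  sorted[0] = $rssrtrtrssrstrr
  sorted[1] = r$rssrtrtrssrstr
  sorted[2] = rr$rssrtrtrssrst
  sorted[3] = rssrstrr$rssrtrt
  sorted[4] = rssrtrtrssrstrr$
  sorted[5] = rstrr$rssrtrtrss
  sorted[6] = rtrssrstrr$rssrt
  sorted[7] = rtrtrssrstrr$rss
  sorted[8] = srstrr$rssrtrtrs
  sorted[9] = srtrtrssrstrr$rs
  sorted[10] = ssrstrr$rssrtrtr
  sorted[11] = ssrtrtrssrstrr$r
  sorted[12] = strr$rssrtrtrssr
  sorted[13] = trr$rssrtrtrssrs
  sorted[14] = trssrstrr$rssrtr
  sorted[15] = trtrssrstrr$rssr
sorted[14] = trssrstrr$rssrtr

Answer: trssrstrr$rssrtr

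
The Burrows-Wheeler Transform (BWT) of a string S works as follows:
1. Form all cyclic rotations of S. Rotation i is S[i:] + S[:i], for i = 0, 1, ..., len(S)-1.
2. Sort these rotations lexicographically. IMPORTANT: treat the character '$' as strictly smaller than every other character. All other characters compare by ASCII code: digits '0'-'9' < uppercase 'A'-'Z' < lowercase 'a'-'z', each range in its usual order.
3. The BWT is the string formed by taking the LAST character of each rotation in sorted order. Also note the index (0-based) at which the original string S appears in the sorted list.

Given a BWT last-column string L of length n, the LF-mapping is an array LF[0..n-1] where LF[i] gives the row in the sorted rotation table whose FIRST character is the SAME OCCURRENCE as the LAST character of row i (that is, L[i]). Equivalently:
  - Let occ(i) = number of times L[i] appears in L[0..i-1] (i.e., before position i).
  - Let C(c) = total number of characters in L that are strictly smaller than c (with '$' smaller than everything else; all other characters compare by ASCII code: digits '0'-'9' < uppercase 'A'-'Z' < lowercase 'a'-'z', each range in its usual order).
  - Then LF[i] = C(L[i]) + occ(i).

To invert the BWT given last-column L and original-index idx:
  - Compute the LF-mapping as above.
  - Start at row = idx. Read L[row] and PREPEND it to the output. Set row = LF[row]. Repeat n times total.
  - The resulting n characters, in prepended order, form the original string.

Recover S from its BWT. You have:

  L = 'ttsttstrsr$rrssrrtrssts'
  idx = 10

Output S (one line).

LF mapping: 16 17 8 18 19 9 20 1 10 2 0 3 4 11 12 5 6 21 7 13 14 22 15
Walk LF starting at row 10, prepending L[row]:
  step 1: row=10, L[10]='$', prepend. Next row=LF[10]=0
  step 2: row=0, L[0]='t', prepend. Next row=LF[0]=16
  step 3: row=16, L[16]='r', prepend. Next row=LF[16]=6
  step 4: row=6, L[6]='t', prepend. Next row=LF[6]=20
  step 5: row=20, L[20]='s', prepend. Next row=LF[20]=14
  step 6: row=14, L[14]='s', prepend. Next row=LF[14]=12
  step 7: row=12, L[12]='r', prepend. Next row=LF[12]=4
  step 8: row=4, L[4]='t', prepend. Next row=LF[4]=19
  step 9: row=19, L[19]='s', prepend. Next row=LF[19]=13
  step 10: row=13, L[13]='s', prepend. Next row=LF[13]=11
  step 11: row=11, L[11]='r', prepend. Next row=LF[11]=3
  step 12: row=3, L[3]='t', prepend. Next row=LF[3]=18
  step 13: row=18, L[18]='r', prepend. Next row=LF[18]=7
  step 14: row=7, L[7]='r', prepend. Next row=LF[7]=1
  step 15: row=1, L[1]='t', prepend. Next row=LF[1]=17
  step 16: row=17, L[17]='t', prepend. Next row=LF[17]=21
  step 17: row=21, L[21]='t', prepend. Next row=LF[21]=22
  step 18: row=22, L[22]='s', prepend. Next row=LF[22]=15
  step 19: row=15, L[15]='r', prepend. Next row=LF[15]=5
  step 20: row=5, L[5]='s', prepend. Next row=LF[5]=9
  step 21: row=9, L[9]='r', prepend. Next row=LF[9]=2
  step 22: row=2, L[2]='s', prepend. Next row=LF[2]=8
  step 23: row=8, L[8]='s', prepend. Next row=LF[8]=10
Reversed output: ssrsrstttrrtrsstrsstrt$

Answer: ssrsrstttrrtrsstrsstrt$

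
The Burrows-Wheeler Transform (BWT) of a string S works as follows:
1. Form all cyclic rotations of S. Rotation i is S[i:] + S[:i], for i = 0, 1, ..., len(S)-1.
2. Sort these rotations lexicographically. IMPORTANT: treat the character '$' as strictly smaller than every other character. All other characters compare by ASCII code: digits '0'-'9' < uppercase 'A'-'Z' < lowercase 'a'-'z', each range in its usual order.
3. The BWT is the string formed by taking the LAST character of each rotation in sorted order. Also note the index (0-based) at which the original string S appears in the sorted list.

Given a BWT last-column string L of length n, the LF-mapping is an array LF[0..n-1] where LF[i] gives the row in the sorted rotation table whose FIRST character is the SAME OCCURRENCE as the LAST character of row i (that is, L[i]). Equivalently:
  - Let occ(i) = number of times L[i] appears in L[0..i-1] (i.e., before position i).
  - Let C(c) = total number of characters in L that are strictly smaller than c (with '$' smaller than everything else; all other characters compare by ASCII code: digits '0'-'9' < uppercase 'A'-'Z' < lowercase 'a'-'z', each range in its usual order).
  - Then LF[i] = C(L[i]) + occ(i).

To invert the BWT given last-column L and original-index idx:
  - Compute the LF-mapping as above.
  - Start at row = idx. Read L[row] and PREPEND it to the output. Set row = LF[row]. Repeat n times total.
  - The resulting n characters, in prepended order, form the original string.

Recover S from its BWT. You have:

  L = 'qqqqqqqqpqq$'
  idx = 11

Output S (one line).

LF mapping: 2 3 4 5 6 7 8 9 1 10 11 0
Walk LF starting at row 11, prepending L[row]:
  step 1: row=11, L[11]='$', prepend. Next row=LF[11]=0
  step 2: row=0, L[0]='q', prepend. Next row=LF[0]=2
  step 3: row=2, L[2]='q', prepend. Next row=LF[2]=4
  step 4: row=4, L[4]='q', prepend. Next row=LF[4]=6
  step 5: row=6, L[6]='q', prepend. Next row=LF[6]=8
  step 6: row=8, L[8]='p', prepend. Next row=LF[8]=1
  step 7: row=1, L[1]='q', prepend. Next row=LF[1]=3
  step 8: row=3, L[3]='q', prepend. Next row=LF[3]=5
  step 9: row=5, L[5]='q', prepend. Next row=LF[5]=7
  step 10: row=7, L[7]='q', prepend. Next row=LF[7]=9
  step 11: row=9, L[9]='q', prepend. Next row=LF[9]=10
  step 12: row=10, L[10]='q', prepend. Next row=LF[10]=11
Reversed output: qqqqqqpqqqq$

Answer: qqqqqqpqqqq$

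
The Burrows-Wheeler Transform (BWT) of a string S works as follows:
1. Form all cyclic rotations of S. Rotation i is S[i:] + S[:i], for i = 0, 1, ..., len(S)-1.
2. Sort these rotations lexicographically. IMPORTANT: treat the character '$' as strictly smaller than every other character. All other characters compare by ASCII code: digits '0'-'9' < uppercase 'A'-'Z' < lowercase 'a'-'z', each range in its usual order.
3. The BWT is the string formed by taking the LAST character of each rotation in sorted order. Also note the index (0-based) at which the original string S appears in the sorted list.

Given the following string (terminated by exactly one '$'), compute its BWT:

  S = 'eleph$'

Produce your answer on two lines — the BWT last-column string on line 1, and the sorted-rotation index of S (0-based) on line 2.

Answer: h$lpee
1

Derivation:
All 6 rotations (rotation i = S[i:]+S[:i]):
  rot[0] = eleph$
  rot[1] = leph$e
  rot[2] = eph$el
  rot[3] = ph$ele
  rot[4] = h$elep
  rot[5] = $eleph
Sorted (with $ < everything):
  sorted[0] = $eleph  (last char: 'h')
  sorted[1] = eleph$  (last char: '$')
  sorted[2] = eph$el  (last char: 'l')
  sorted[3] = h$elep  (last char: 'p')
  sorted[4] = leph$e  (last char: 'e')
  sorted[5] = ph$ele  (last char: 'e')
Last column: h$lpee
Original string S is at sorted index 1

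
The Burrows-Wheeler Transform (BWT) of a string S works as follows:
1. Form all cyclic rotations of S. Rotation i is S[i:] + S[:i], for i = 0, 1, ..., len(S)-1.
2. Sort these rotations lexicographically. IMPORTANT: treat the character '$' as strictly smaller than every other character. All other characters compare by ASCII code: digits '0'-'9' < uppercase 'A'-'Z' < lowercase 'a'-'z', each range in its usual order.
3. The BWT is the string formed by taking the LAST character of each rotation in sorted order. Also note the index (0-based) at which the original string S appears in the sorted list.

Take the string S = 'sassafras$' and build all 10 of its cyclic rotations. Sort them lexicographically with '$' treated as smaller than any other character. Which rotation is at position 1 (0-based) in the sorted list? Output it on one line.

All 10 rotations (rotation i = S[i:]+S[:i]):
  rot[0] = sassafras$
  rot[1] = assafras$s
  rot[2] = ssafras$sa
  rot[3] = safras$sas
  rot[4] = afras$sass
  rot[5] = fras$sassa
  rot[6] = ras$sassaf
  rot[7] = as$sassafr
  rot[8] = s$sassafra
  rot[9] = $sassafras
Sorted (with $ < everything):
  sorted[0] = $sassafras
  sorted[1] = afras$sass
  sorted[2] = as$sassafr
  sorted[3] = assafras$s
  sorted[4] = fras$sassa
  sorted[5] = ras$sassaf
  sorted[6] = s$sassafra
  sorted[7] = safras$sas
  sorted[8] = sassafras$
  sorted[9] = ssafras$sa
sorted[1] = afras$sass

Answer: afras$sass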